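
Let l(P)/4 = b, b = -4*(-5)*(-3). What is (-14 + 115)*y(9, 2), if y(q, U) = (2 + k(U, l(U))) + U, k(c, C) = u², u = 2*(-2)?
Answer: 2020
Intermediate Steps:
u = -4
b = -60 (b = 20*(-3) = -60)
l(P) = -240 (l(P) = 4*(-60) = -240)
k(c, C) = 16 (k(c, C) = (-4)² = 16)
y(q, U) = 18 + U (y(q, U) = (2 + 16) + U = 18 + U)
(-14 + 115)*y(9, 2) = (-14 + 115)*(18 + 2) = 101*20 = 2020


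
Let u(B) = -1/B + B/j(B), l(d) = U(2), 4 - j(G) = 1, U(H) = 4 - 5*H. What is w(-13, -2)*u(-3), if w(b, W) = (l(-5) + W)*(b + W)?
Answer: -80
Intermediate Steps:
j(G) = 3 (j(G) = 4 - 1*1 = 4 - 1 = 3)
l(d) = -6 (l(d) = 4 - 5*2 = 4 - 10 = -6)
u(B) = -1/B + B/3
w(b, W) = (-6 + W)*(W + b) (w(b, W) = (-6 + W)*(b + W) = (-6 + W)*(W + b))
w(-13, -2)*u(-3) = ((-2)² - 6*(-2) - 6*(-13) - 2*(-13))*(-1/(-3) + (⅓)*(-3)) = (4 + 12 + 78 + 26)*(-1*(-⅓) - 1) = 120*(⅓ - 1) = 120*(-⅔) = -80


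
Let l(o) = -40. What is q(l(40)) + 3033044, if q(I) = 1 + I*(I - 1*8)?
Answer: 3034965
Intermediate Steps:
q(I) = 1 + I*(-8 + I) (q(I) = 1 + I*(I - 8) = 1 + I*(-8 + I))
q(l(40)) + 3033044 = (1 + (-40)² - 8*(-40)) + 3033044 = (1 + 1600 + 320) + 3033044 = 1921 + 3033044 = 3034965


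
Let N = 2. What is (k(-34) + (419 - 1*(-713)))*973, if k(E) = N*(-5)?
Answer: 1091706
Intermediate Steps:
k(E) = -10 (k(E) = 2*(-5) = -10)
(k(-34) + (419 - 1*(-713)))*973 = (-10 + (419 - 1*(-713)))*973 = (-10 + (419 + 713))*973 = (-10 + 1132)*973 = 1122*973 = 1091706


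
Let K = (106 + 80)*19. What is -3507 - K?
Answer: -7041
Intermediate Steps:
K = 3534 (K = 186*19 = 3534)
-3507 - K = -3507 - 1*3534 = -3507 - 3534 = -7041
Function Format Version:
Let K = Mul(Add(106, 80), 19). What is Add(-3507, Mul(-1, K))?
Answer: -7041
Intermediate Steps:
K = 3534 (K = Mul(186, 19) = 3534)
Add(-3507, Mul(-1, K)) = Add(-3507, Mul(-1, 3534)) = Add(-3507, -3534) = -7041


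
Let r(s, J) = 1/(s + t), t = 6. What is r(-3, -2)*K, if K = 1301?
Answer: 1301/3 ≈ 433.67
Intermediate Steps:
r(s, J) = 1/(6 + s) (r(s, J) = 1/(s + 6) = 1/(6 + s))
r(-3, -2)*K = 1301/(6 - 3) = 1301/3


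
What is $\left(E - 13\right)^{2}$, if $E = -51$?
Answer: $4096$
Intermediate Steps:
$\left(E - 13\right)^{2} = \left(-51 - 13\right)^{2} = \left(-64\right)^{2} = 4096$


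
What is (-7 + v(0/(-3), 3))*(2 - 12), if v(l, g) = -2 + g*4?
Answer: -30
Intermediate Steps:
v(l, g) = -2 + 4*g
(-7 + v(0/(-3), 3))*(2 - 12) = (-7 + (-2 + 4*3))*(2 - 12) = (-7 + (-2 + 12))*(-10) = (-7 + 10)*(-10) = 3*(-10) = -30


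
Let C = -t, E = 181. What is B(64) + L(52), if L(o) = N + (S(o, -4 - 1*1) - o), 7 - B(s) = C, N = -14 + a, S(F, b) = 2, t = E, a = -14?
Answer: 110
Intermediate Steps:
t = 181
C = -181 (C = -1*181 = -181)
N = -28 (N = -14 - 14 = -28)
B(s) = 188 (B(s) = 7 - 1*(-181) = 7 + 181 = 188)
L(o) = -26 - o (L(o) = -28 + (2 - o) = -26 - o)
B(64) + L(52) = 188 + (-26 - 1*52) = 188 + (-26 - 52) = 188 - 78 = 110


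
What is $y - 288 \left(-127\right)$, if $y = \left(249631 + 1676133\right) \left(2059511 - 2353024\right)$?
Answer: $-565236732356$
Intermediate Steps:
$y = -565236768932$ ($y = 1925764 \left(-293513\right) = -565236768932$)
$y - 288 \left(-127\right) = -565236768932 - 288 \left(-127\right) = -565236768932 - -36576 = -565236768932 + 36576 = -565236732356$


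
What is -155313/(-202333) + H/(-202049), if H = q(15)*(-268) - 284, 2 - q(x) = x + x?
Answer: 29919992077/40881180317 ≈ 0.73188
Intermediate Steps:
q(x) = 2 - 2*x (q(x) = 2 - (x + x) = 2 - 2*x)
H = 7220 (H = (2 - 2*15)*(-268) - 284 = (2 - 30)*(-268) - 284 = -28*(-268) - 284 = 7504 - 284 = 7220)
-155313/(-202333) + H/(-202049) = -155313/(-202333) + 7220/(-202049) = -155313*(-1/202333) + 7220*(-1/202049) = 155313/202333 - 7220/202049 = 29919992077/40881180317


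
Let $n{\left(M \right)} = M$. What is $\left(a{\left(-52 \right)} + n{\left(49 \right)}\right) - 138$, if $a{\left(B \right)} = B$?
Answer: $-141$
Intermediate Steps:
$\left(a{\left(-52 \right)} + n{\left(49 \right)}\right) - 138 = \left(-52 + 49\right) - 138 = -3 - 138 = -141$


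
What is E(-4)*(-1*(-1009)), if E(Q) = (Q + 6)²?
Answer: 4036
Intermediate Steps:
E(Q) = (6 + Q)²
E(-4)*(-1*(-1009)) = (6 - 4)²*(-1*(-1009)) = 2²*1009 = 4*1009 = 4036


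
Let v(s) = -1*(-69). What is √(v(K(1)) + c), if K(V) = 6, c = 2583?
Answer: 2*√663 ≈ 51.498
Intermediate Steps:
v(s) = 69
√(v(K(1)) + c) = √(69 + 2583) = √2652 = 2*√663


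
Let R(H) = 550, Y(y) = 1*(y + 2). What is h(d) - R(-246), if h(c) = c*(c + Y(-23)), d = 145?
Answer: 17430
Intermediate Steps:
Y(y) = 2 + y (Y(y) = 1*(2 + y) = 2 + y)
h(c) = c*(-21 + c) (h(c) = c*(c + (2 - 23)) = c*(c - 21) = c*(-21 + c))
h(d) - R(-246) = 145*(-21 + 145) - 1*550 = 145*124 - 550 = 17980 - 550 = 17430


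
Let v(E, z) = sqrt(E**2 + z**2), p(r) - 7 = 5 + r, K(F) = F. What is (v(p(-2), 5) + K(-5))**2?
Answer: 150 - 50*sqrt(5) ≈ 38.197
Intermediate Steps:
p(r) = 12 + r (p(r) = 7 + (5 + r) = 12 + r)
(v(p(-2), 5) + K(-5))**2 = (sqrt((12 - 2)**2 + 5**2) - 5)**2 = (sqrt(10**2 + 25) - 5)**2 = (sqrt(100 + 25) - 5)**2 = (sqrt(125) - 5)**2 = (5*sqrt(5) - 5)**2 = (-5 + 5*sqrt(5))**2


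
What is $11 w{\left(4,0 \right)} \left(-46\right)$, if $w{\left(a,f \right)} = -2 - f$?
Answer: $1012$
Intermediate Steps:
$11 w{\left(4,0 \right)} \left(-46\right) = 11 \left(-2 - 0\right) \left(-46\right) = 11 \left(-2 + 0\right) \left(-46\right) = 11 \left(-2\right) \left(-46\right) = \left(-22\right) \left(-46\right) = 1012$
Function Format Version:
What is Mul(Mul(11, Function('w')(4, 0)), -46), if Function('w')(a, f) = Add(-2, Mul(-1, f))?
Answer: 1012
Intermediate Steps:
Mul(Mul(11, Function('w')(4, 0)), -46) = Mul(Mul(11, Add(-2, Mul(-1, 0))), -46) = Mul(Mul(11, Add(-2, 0)), -46) = Mul(Mul(11, -2), -46) = Mul(-22, -46) = 1012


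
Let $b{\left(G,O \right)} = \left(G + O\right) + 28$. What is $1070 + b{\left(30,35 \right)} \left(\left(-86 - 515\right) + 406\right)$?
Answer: $-17065$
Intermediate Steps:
$b{\left(G,O \right)} = 28 + G + O$
$1070 + b{\left(30,35 \right)} \left(\left(-86 - 515\right) + 406\right) = 1070 + \left(28 + 30 + 35\right) \left(\left(-86 - 515\right) + 406\right) = 1070 + 93 \left(-601 + 406\right) = 1070 + 93 \left(-195\right) = 1070 - 18135 = -17065$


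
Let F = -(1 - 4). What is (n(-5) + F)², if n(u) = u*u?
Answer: 784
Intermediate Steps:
n(u) = u²
F = 3 (F = -1*(-3) = 3)
(n(-5) + F)² = ((-5)² + 3)² = (25 + 3)² = 28² = 784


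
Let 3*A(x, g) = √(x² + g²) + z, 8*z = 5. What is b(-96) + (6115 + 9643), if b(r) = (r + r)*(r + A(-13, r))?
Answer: 34150 - 64*√9385 ≈ 27950.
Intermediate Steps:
z = 5/8 (z = (⅛)*5 = 5/8 ≈ 0.62500)
A(x, g) = 5/24 + √(g² + x²)/3 (A(x, g) = (√(x² + g²) + 5/8)/3 = (√(g² + x²) + 5/8)/3 = (5/8 + √(g² + x²))/3 = 5/24 + √(g² + x²)/3)
b(r) = 2*r*(5/24 + r + √(169 + r²)/3) (b(r) = (r + r)*(r + (5/24 + √(r² + (-13)²)/3)) = (2*r)*(r + (5/24 + √(r² + 169)/3)) = (2*r)*(r + (5/24 + √(169 + r²)/3)) = (2*r)*(5/24 + r + √(169 + r²)/3) = 2*r*(5/24 + r + √(169 + r²)/3))
b(-96) + (6115 + 9643) = (1/12)*(-96)*(5 + 8*√(169 + (-96)²) + 24*(-96)) + (6115 + 9643) = (1/12)*(-96)*(5 + 8*√(169 + 9216) - 2304) + 15758 = (1/12)*(-96)*(5 + 8*√9385 - 2304) + 15758 = (1/12)*(-96)*(-2299 + 8*√9385) + 15758 = (18392 - 64*√9385) + 15758 = 34150 - 64*√9385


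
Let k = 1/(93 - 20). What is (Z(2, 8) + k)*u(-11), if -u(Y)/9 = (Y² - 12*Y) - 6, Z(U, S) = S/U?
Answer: -651339/73 ≈ -8922.5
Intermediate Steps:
k = 1/73 ≈ 0.013699
u(Y) = 54 - 9*Y² + 108*Y (u(Y) = -9*((Y² - 12*Y) - 6) = -9*(-6 + Y² - 12*Y) = 54 - 9*Y² + 108*Y)
(Z(2, 8) + k)*u(-11) = (8/2 + 1/73)*(54 - 9*(-11)² + 108*(-11)) = (8*(½) + 1/73)*(54 - 9*121 - 1188) = (4 + 1/73)*(54 - 1089 - 1188) = (293/73)*(-2223) = -651339/73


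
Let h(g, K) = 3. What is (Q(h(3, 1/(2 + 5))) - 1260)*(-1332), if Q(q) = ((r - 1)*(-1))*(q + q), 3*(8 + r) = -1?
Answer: 1603728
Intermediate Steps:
r = -25/3 (r = -8 + (⅓)*(-1) = -8 - ⅓ = -25/3 ≈ -8.3333)
Q(q) = 56*q/3 (Q(q) = ((-25/3 - 1)*(-1))*(q + q) = (-28/3*(-1))*(2*q) = 28*(2*q)/3 = 56*q/3)
(Q(h(3, 1/(2 + 5))) - 1260)*(-1332) = ((56/3)*3 - 1260)*(-1332) = (56 - 1260)*(-1332) = -1204*(-1332) = 1603728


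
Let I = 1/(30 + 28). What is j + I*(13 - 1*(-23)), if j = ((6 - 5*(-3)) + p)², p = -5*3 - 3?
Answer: 279/29 ≈ 9.6207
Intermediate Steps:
p = -18 (p = -15 - 3 = -18)
I = 1/58 ≈ 0.017241
j = 9 (j = ((6 - 5*(-3)) - 18)² = ((6 + 15) - 18)² = (21 - 18)² = 3² = 9)
j + I*(13 - 1*(-23)) = 9 + (13 - 1*(-23))/58 = 9 + (13 + 23)/58 = 9 + (1/58)*36 = 9 + 18/29 = 279/29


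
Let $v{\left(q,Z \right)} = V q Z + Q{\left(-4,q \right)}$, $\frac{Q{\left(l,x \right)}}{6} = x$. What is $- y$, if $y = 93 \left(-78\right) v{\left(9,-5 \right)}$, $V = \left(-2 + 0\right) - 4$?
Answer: $2350296$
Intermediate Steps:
$Q{\left(l,x \right)} = 6 x$
$V = -6$ ($V = -2 - 4 = -6$)
$v{\left(q,Z \right)} = 6 q - 6 Z q$ ($v{\left(q,Z \right)} = - 6 q Z + 6 q = - 6 Z q + 6 q = 6 q - 6 Z q$)
$y = -2350296$ ($y = 93 \left(-78\right) 6 \cdot 9 \left(1 - -5\right) = - 7254 \cdot 6 \cdot 9 \left(1 + 5\right) = - 7254 \cdot 6 \cdot 9 \cdot 6 = \left(-7254\right) 324 = -2350296$)
$- y = \left(-1\right) \left(-2350296\right) = 2350296$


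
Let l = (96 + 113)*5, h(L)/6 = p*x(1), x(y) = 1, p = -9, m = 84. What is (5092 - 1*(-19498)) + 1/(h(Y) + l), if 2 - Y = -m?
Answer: 24368691/991 ≈ 24590.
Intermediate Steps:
Y = 86 (Y = 2 - (-1)*84 = 2 - 1*(-84) = 2 + 84 = 86)
h(L) = -54 (h(L) = 6*(-9*1) = 6*(-9) = -54)
l = 1045 (l = 209*5 = 1045)
(5092 - 1*(-19498)) + 1/(h(Y) + l) = (5092 - 1*(-19498)) + 1/(-54 + 1045) = (5092 + 19498) + 1/991 = 24590 + 1/991 = 24368691/991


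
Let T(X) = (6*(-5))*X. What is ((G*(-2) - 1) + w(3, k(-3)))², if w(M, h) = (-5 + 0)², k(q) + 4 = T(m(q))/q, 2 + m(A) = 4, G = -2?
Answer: 784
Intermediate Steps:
m(A) = 2 (m(A) = -2 + 4 = 2)
T(X) = -30*X
k(q) = -4 - 60/q (k(q) = -4 + (-30*2)/q = -4 - 60/q)
w(M, h) = 25 (w(M, h) = (-5)² = 25)
((G*(-2) - 1) + w(3, k(-3)))² = ((-2*(-2) - 1) + 25)² = ((4 - 1) + 25)² = (3 + 25)² = 28² = 784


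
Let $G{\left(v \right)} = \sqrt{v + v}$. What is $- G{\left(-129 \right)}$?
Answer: $- i \sqrt{258} \approx - 16.062 i$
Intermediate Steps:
$G{\left(v \right)} = \sqrt{2} \sqrt{v}$ ($G{\left(v \right)} = \sqrt{2 v} = \sqrt{2} \sqrt{v}$)
$- G{\left(-129 \right)} = - \sqrt{2} \sqrt{-129} = - \sqrt{2} i \sqrt{129} = - i \sqrt{258}$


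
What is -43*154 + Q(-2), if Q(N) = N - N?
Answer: -6622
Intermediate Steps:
Q(N) = 0
-43*154 + Q(-2) = -43*154 + 0 = -6622 + 0 = -6622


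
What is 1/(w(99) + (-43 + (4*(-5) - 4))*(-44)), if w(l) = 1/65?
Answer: 65/191621 ≈ 0.00033921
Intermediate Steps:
w(l) = 1/65
1/(w(99) + (-43 + (4*(-5) - 4))*(-44)) = 1/(1/65 + (-43 + (4*(-5) - 4))*(-44)) = 1/(1/65 + (-43 + (-20 - 4))*(-44)) = 1/(1/65 + (-43 - 24)*(-44)) = 1/(1/65 - 67*(-44)) = 1/(1/65 + 2948) = 1/(191621/65) = 65/191621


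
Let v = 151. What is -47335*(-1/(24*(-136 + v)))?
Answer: 9467/72 ≈ 131.49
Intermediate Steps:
-47335*(-1/(24*(-136 + v))) = -47335*(-1/(24*(-136 + 151))) = -47335/((-24*15)) = -47335/(-360) = -47335*(-1/360) = 9467/72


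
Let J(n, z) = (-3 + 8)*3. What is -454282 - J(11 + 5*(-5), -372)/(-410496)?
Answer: -62160314619/136832 ≈ -4.5428e+5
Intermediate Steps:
J(n, z) = 15 (J(n, z) = 5*3 = 15)
-454282 - J(11 + 5*(-5), -372)/(-410496) = -454282 - 15/(-410496) = -454282 - 15*(-1)/410496 = -454282 - 1*(-5/136832) = -454282 + 5/136832 = -62160314619/136832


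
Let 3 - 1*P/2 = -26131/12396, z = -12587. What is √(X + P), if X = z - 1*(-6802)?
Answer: I*√221839503978/6198 ≈ 75.992*I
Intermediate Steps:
P = 63319/6198 (P = 6 - (-52262)/12396 = 6 - 2*(-26131/12396) = 6 + 26131/6198 = 63319/6198 ≈ 10.216)
X = -5785 (X = -12587 - 1*(-6802) = -12587 + 6802 = -5785)
√(X + P) = √(-5785 + 63319/6198) = √(-35792111/6198) = I*√221839503978/6198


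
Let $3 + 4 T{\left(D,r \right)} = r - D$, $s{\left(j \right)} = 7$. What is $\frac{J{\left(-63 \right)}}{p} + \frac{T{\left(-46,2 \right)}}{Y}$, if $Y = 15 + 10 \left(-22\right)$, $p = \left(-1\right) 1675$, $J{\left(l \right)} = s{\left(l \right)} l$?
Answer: $\frac{57249}{274700} \approx 0.20841$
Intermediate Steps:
$J{\left(l \right)} = 7 l$
$T{\left(D,r \right)} = - \frac{3}{4} - \frac{D}{4} + \frac{r}{4}$ ($T{\left(D,r \right)} = - \frac{3}{4} + \frac{r - D}{4} = - \frac{3}{4} - \left(- \frac{r}{4} + \frac{D}{4}\right) = - \frac{3}{4} - \frac{D}{4} + \frac{r}{4}$)
$p = -1675$
$Y = -205$ ($Y = 15 - 220 = -205$)
$\frac{J{\left(-63 \right)}}{p} + \frac{T{\left(-46,2 \right)}}{Y} = \frac{7 \left(-63\right)}{-1675} + \frac{- \frac{3}{4} - - \frac{23}{2} + \frac{1}{4} \cdot 2}{-205} = \left(-441\right) \left(- \frac{1}{1675}\right) + \left(- \frac{3}{4} + \frac{23}{2} + \frac{1}{2}\right) \left(- \frac{1}{205}\right) = \frac{441}{1675} + \frac{45}{4} \left(- \frac{1}{205}\right) = \frac{441}{1675} - \frac{9}{164} = \frac{57249}{274700}$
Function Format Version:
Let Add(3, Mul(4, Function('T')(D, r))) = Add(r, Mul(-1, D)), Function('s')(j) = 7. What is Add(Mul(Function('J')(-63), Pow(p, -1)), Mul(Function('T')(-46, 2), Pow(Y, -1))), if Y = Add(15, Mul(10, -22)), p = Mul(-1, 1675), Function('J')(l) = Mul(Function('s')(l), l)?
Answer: Rational(57249, 274700) ≈ 0.20841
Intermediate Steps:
Function('J')(l) = Mul(7, l)
Function('T')(D, r) = Add(Rational(-3, 4), Mul(Rational(-1, 4), D), Mul(Rational(1, 4), r)) (Function('T')(D, r) = Add(Rational(-3, 4), Mul(Rational(1, 4), Add(r, Mul(-1, D)))) = Add(Rational(-3, 4), Add(Mul(Rational(-1, 4), D), Mul(Rational(1, 4), r))) = Add(Rational(-3, 4), Mul(Rational(-1, 4), D), Mul(Rational(1, 4), r)))
p = -1675
Y = -205 (Y = Add(15, -220) = -205)
Add(Mul(Function('J')(-63), Pow(p, -1)), Mul(Function('T')(-46, 2), Pow(Y, -1))) = Add(Mul(Mul(7, -63), Pow(-1675, -1)), Mul(Add(Rational(-3, 4), Mul(Rational(-1, 4), -46), Mul(Rational(1, 4), 2)), Pow(-205, -1))) = Add(Mul(-441, Rational(-1, 1675)), Mul(Add(Rational(-3, 4), Rational(23, 2), Rational(1, 2)), Rational(-1, 205))) = Add(Rational(441, 1675), Mul(Rational(45, 4), Rational(-1, 205))) = Add(Rational(441, 1675), Rational(-9, 164)) = Rational(57249, 274700)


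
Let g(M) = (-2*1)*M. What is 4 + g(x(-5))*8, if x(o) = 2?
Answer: -28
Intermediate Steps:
g(M) = -2*M
4 + g(x(-5))*8 = 4 - 2*2*8 = 4 - 4*8 = 4 - 32 = -28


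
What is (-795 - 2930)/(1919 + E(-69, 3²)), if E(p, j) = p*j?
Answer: -3725/1298 ≈ -2.8698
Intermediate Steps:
E(p, j) = j*p
(-795 - 2930)/(1919 + E(-69, 3²)) = (-795 - 2930)/(1919 + 3²*(-69)) = -3725/(1919 + 9*(-69)) = -3725/(1919 - 621) = -3725/1298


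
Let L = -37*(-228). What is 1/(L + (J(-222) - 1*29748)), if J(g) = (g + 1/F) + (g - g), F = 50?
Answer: -50/1076699 ≈ -4.6438e-5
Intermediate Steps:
J(g) = 1/50 + g (J(g) = (g + 1/50) + (g - g) = (g + 1/50) + 0 = (1/50 + g) + 0 = 1/50 + g)
L = 8436
1/(L + (J(-222) - 1*29748)) = 1/(8436 + ((1/50 - 222) - 1*29748)) = 1/(8436 + (-11099/50 - 29748)) = 1/(8436 - 1498499/50) = 1/(-1076699/50) = -50/1076699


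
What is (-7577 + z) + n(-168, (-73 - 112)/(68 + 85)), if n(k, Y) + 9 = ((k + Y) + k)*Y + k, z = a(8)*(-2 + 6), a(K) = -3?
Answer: -172249589/23409 ≈ -7358.3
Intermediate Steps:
z = -12 (z = -3*(-2 + 6) = -3*4 = -12)
n(k, Y) = -9 + k + Y*(Y + 2*k) (n(k, Y) = -9 + (((k + Y) + k)*Y + k) = -9 + (((Y + k) + k)*Y + k) = -9 + ((Y + 2*k)*Y + k) = -9 + (Y*(Y + 2*k) + k) = -9 + (k + Y*(Y + 2*k)) = -9 + k + Y*(Y + 2*k))
(-7577 + z) + n(-168, (-73 - 112)/(68 + 85)) = (-7577 - 12) + (-9 - 168 + ((-73 - 112)/(68 + 85))² + 2*((-73 - 112)/(68 + 85))*(-168)) = -7589 + (-9 - 168 + (-185/153)² + 2*(-185/153)*(-168)) = -7589 + (-9 - 168 + 34225/23409 + 20720/51) = -7589 + 5401312/23409 = -172249589/23409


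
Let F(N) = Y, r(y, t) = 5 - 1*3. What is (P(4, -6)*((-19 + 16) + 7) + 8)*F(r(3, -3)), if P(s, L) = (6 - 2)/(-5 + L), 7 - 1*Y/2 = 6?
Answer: 144/11 ≈ 13.091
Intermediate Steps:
r(y, t) = 2 (r(y, t) = 5 - 3 = 2)
Y = 2 (Y = 14 - 2*6 = 14 - 12 = 2)
F(N) = 2
P(s, L) = 4/(-5 + L)
(P(4, -6)*((-19 + 16) + 7) + 8)*F(r(3, -3)) = ((4/(-5 - 6))*((-19 + 16) + 7) + 8)*2 = ((4/(-11))*(-3 + 7) + 8)*2 = ((4*(-1/11))*4 + 8)*2 = (-4/11*4 + 8)*2 = (-16/11 + 8)*2 = (72/11)*2 = 144/11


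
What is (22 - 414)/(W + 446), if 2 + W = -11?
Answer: -392/433 ≈ -0.90531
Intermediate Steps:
W = -13 (W = -2 - 11 = -13)
(22 - 414)/(W + 446) = (22 - 414)/(-13 + 446) = -392/433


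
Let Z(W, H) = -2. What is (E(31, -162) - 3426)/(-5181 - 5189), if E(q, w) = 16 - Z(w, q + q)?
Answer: 1704/5185 ≈ 0.32864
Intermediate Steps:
E(q, w) = 18 (E(q, w) = 16 - 1*(-2) = 16 + 2 = 18)
(E(31, -162) - 3426)/(-5181 - 5189) = (18 - 3426)/(-5181 - 5189) = -3408/(-10370) = -3408*(-1/10370) = 1704/5185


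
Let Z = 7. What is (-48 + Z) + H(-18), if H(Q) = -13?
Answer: -54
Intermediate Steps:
(-48 + Z) + H(-18) = (-48 + 7) - 13 = -41 - 13 = -54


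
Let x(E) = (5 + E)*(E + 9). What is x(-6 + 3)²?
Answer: 144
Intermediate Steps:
x(E) = (5 + E)*(9 + E)
x(-6 + 3)² = (45 + (-6 + 3)² + 14*(-6 + 3))² = (45 + (-3)² + 14*(-3))² = (45 + 9 - 42)² = 12² = 144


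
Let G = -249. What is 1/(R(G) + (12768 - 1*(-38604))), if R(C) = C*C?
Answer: 1/113373 ≈ 8.8204e-6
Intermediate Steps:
R(C) = C²
1/(R(G) + (12768 - 1*(-38604))) = 1/((-249)² + (12768 - 1*(-38604))) = 1/(62001 + (12768 + 38604)) = 1/(62001 + 51372) = 1/113373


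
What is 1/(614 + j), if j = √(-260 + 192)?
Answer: 307/188532 - I*√17/188532 ≈ 0.0016284 - 2.187e-5*I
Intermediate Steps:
j = 2*I*√17 (j = √(-68) = 2*I*√17 ≈ 8.2462*I)
1/(614 + j) = 1/(614 + 2*I*√17)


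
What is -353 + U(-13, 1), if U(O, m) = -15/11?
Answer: -3898/11 ≈ -354.36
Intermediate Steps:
U(O, m) = -15/11 (U(O, m) = -15*1/11 = -15/11)
-353 + U(-13, 1) = -353 - 15/11 = -3898/11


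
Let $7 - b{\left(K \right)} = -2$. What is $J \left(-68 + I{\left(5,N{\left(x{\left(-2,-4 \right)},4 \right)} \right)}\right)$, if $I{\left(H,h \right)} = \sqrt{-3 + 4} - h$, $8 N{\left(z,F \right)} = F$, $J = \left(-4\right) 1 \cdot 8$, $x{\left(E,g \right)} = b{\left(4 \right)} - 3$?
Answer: $2160$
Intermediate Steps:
$b{\left(K \right)} = 9$ ($b{\left(K \right)} = 7 - -2 = 7 + 2 = 9$)
$x{\left(E,g \right)} = 6$ ($x{\left(E,g \right)} = 9 - 3 = 6$)
$J = -32$ ($J = \left(-4\right) 8 = -32$)
$N{\left(z,F \right)} = \frac{F}{8}$
$I{\left(H,h \right)} = 1 - h$ ($I{\left(H,h \right)} = \sqrt{1} - h = 1 - h$)
$J \left(-68 + I{\left(5,N{\left(x{\left(-2,-4 \right)},4 \right)} \right)}\right) = - 32 \left(-68 + \left(1 - \frac{1}{8} \cdot 4\right)\right) = - 32 \left(-68 + \left(1 - \frac{1}{2}\right)\right) = - 32 \left(-68 + \frac{1}{2}\right) = \left(-32\right) \left(- \frac{135}{2}\right) = 2160$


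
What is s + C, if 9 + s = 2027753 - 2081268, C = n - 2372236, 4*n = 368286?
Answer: -4667377/2 ≈ -2.3337e+6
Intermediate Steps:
n = 184143/2 (n = (1/4)*368286 = 184143/2 ≈ 92072.)
C = -4560329/2 (C = 184143/2 - 2372236 = -4560329/2 ≈ -2.2802e+6)
s = -53524 (s = -9 + (2027753 - 2081268) = -9 - 53515 = -53524)
s + C = -53524 - 4560329/2 = -4667377/2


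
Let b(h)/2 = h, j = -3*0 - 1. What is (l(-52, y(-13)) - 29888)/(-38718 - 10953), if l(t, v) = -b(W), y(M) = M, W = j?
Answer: 9962/16557 ≈ 0.60168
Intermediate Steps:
j = -1 (j = 0 - 1 = -1)
W = -1
b(h) = 2*h
l(t, v) = 2 (l(t, v) = -2*(-1) = -1*(-2) = 2)
(l(-52, y(-13)) - 29888)/(-38718 - 10953) = (2 - 29888)/(-38718 - 10953) = -29886/(-49671) = -29886*(-1/49671) = 9962/16557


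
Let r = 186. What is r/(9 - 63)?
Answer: -31/9 ≈ -3.4444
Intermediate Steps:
r/(9 - 63) = 186/(9 - 63) = 186/(-54) = -1/54*186 = -31/9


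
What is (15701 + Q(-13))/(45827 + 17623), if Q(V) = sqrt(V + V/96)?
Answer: 15701/63450 + I*sqrt(7566)/1522800 ≈ 0.24745 + 5.712e-5*I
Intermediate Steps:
Q(V) = sqrt(582)*sqrt(V)/24 (Q(V) = sqrt(V + V*(1/96)) = sqrt(V + V/96) = sqrt(97*V/96) = sqrt(582)*sqrt(V)/24)
(15701 + Q(-13))/(45827 + 17623) = (15701 + sqrt(582)*sqrt(-13)/24)/(45827 + 17623) = (15701 + sqrt(582)*(I*sqrt(13))/24)/63450 = (15701 + I*sqrt(7566)/24)*(1/63450) = 15701/63450 + I*sqrt(7566)/1522800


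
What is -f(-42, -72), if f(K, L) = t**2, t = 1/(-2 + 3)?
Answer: -1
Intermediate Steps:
t = 1 (t = 1/1 = 1)
f(K, L) = 1 (f(K, L) = 1**2 = 1)
-f(-42, -72) = -1*1 = -1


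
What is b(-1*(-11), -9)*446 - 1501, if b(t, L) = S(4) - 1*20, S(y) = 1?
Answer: -9975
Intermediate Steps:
b(t, L) = -19 (b(t, L) = 1 - 1*20 = 1 - 20 = -19)
b(-1*(-11), -9)*446 - 1501 = -19*446 - 1501 = -8474 - 1501 = -9975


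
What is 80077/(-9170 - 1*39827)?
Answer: -80077/48997 ≈ -1.6343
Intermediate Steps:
80077/(-9170 - 1*39827) = 80077/(-9170 - 39827) = 80077/(-48997) = 80077*(-1/48997) = -80077/48997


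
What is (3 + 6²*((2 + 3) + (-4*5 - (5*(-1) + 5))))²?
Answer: 288369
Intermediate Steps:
(3 + 6²*((2 + 3) + (-4*5 - (5*(-1) + 5))))² = (3 + 36*(5 + (-20 - (-5 + 5))))² = (3 + 36*(5 + (-20 - 1*0)))² = (3 + 36*(5 + (-20 + 0)))² = (3 + 36*(5 - 20))² = (3 + 36*(-15))² = (3 - 540)² = (-537)² = 288369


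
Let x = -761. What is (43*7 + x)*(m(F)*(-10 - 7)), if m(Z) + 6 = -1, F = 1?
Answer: -54740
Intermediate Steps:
m(Z) = -7 (m(Z) = -6 - 1 = -7)
(43*7 + x)*(m(F)*(-10 - 7)) = (43*7 - 761)*(-7*(-10 - 7)) = (301 - 761)*(-7*(-17)) = -460*119 = -54740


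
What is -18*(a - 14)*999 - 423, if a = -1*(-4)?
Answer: 179397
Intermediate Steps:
a = 4
-18*(a - 14)*999 - 423 = -18*(4 - 14)*999 - 423 = -18*(-10)*999 - 423 = 180*999 - 423 = 179820 - 423 = 179397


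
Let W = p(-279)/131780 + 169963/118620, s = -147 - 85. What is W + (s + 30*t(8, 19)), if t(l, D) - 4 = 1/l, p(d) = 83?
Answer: -16697286751/156317436 ≈ -106.82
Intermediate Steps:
s = -232
t(l, D) = 4 + 1/l
W = 56018924/39079359 (W = 83/131780 + 169963/118620 = 56018924/39079359 ≈ 1.4335)
W + (s + 30*t(8, 19)) = 56018924/39079359 + (-232 + 30*(4 + 1/8)) = 56018924/39079359 + (-232 + 30*(4 + ⅛)) = 56018924/39079359 + (-232 + 30*(33/8)) = 56018924/39079359 + (-232 + 495/4) = 56018924/39079359 - 433/4 = -16697286751/156317436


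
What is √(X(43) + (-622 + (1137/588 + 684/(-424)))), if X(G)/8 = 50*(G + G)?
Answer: √18597127229/742 ≈ 183.79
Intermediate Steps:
X(G) = 800*G (X(G) = 8*(50*(G + G)) = 8*(50*(2*G)) = 8*(100*G) = 800*G)
√(X(43) + (-622 + (1137/588 + 684/(-424)))) = √(800*43 + (-622 + (1137/588 + 684/(-424)))) = √(34400 + (-622 + (1137*(1/588) + 684*(-1/424)))) = √(34400 + (-622 + (379/196 - 171/106))) = √(34400 + (-622 + 3329/10388)) = √(34400 - 6458007/10388) = √(350889193/10388) = √18597127229/742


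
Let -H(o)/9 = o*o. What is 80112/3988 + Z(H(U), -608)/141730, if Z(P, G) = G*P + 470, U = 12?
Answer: 1812320563/70652405 ≈ 25.651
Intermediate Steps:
H(o) = -9*o**2 (H(o) = -9*o*o = -9*o**2)
Z(P, G) = 470 + G*P
80112/3988 + Z(H(U), -608)/141730 = 80112/3988 + (470 - (-5472)*12**2)/141730 = 80112*(1/3988) + (470 - (-5472)*144)*(1/141730) = 20028/997 + (470 - 608*(-1296))*(1/141730) = 20028/997 + (470 + 787968)*(1/141730) = 20028/997 + 788438*(1/141730) = 20028/997 + 394219/70865 = 1812320563/70652405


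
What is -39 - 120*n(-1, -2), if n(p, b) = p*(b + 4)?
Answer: 201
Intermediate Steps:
n(p, b) = p*(4 + b)
-39 - 120*n(-1, -2) = -39 - (-120)*(4 - 2) = -39 - (-120)*2 = -39 - 120*(-2) = -39 + 240 = 201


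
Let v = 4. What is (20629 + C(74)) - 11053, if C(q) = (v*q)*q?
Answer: 31480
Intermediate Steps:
C(q) = 4*q² (C(q) = (4*q)*q = 4*q²)
(20629 + C(74)) - 11053 = (20629 + 4*74²) - 11053 = (20629 + 4*5476) - 11053 = (20629 + 21904) - 11053 = 42533 - 11053 = 31480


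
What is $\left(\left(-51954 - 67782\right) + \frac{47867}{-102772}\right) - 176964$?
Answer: $- \frac{30492500267}{102772} \approx -2.967 \cdot 10^{5}$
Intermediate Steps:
$\left(\left(-51954 - 67782\right) + \frac{47867}{-102772}\right) - 176964 = \left(-119736 + 47867 \left(- \frac{1}{102772}\right)\right) - 176964 = \left(-119736 - \frac{47867}{102772}\right) - 176964 = - \frac{12305556059}{102772} - 176964 = - \frac{30492500267}{102772}$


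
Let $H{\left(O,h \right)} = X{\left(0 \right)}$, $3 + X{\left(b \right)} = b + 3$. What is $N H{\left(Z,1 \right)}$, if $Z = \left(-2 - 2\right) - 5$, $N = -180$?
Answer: $0$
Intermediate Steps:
$X{\left(b \right)} = b$ ($X{\left(b \right)} = -3 + \left(b + 3\right) = -3 + \left(3 + b\right) = b$)
$Z = -9$ ($Z = -4 - 5 = -9$)
$H{\left(O,h \right)} = 0$
$N H{\left(Z,1 \right)} = \left(-180\right) 0 = 0$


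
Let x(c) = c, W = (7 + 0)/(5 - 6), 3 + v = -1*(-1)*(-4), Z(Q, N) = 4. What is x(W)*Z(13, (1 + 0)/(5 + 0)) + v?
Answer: -35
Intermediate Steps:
v = -7 (v = -3 - 1*(-1)*(-4) = -3 + 1*(-4) = -3 - 4 = -7)
W = -7 (W = 7/(-1) = 7*(-1) = -7)
x(W)*Z(13, (1 + 0)/(5 + 0)) + v = -7*4 - 7 = -28 - 7 = -35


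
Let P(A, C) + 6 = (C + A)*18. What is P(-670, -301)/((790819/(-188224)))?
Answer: 3290908416/790819 ≈ 4161.4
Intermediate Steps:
P(A, C) = -6 + 18*A + 18*C (P(A, C) = -6 + (C + A)*18 = -6 + (A + C)*18 = -6 + (18*A + 18*C) = -6 + 18*A + 18*C)
P(-670, -301)/((790819/(-188224))) = (-6 + 18*(-670) + 18*(-301))/((790819/(-188224))) = (-6 - 12060 - 5418)/((790819*(-1/188224))) = -17484/(-790819/188224) = -17484*(-188224/790819) = 3290908416/790819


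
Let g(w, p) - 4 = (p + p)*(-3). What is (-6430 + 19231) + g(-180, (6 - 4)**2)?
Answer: 12781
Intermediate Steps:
g(w, p) = 4 - 6*p (g(w, p) = 4 + (p + p)*(-3) = 4 + (2*p)*(-3) = 4 - 6*p)
(-6430 + 19231) + g(-180, (6 - 4)**2) = (-6430 + 19231) + (4 - 6*(6 - 4)**2) = 12801 + (4 - 6*2**2) = 12801 + (4 - 6*4) = 12801 + (4 - 24) = 12801 - 20 = 12781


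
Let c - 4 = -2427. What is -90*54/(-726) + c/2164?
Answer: 1459657/261844 ≈ 5.5745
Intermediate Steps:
c = -2423 (c = 4 - 2427 = -2423)
-90*54/(-726) + c/2164 = -90*54/(-726) - 2423/2164 = -4860*(-1/726) - 2423*1/2164 = 810/121 - 2423/2164 = 1459657/261844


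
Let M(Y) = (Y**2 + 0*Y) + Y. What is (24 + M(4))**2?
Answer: 1936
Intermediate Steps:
M(Y) = Y + Y**2 (M(Y) = (Y**2 + 0) + Y = Y**2 + Y = Y + Y**2)
(24 + M(4))**2 = (24 + 4*(1 + 4))**2 = (24 + 4*5)**2 = (24 + 20)**2 = 44**2 = 1936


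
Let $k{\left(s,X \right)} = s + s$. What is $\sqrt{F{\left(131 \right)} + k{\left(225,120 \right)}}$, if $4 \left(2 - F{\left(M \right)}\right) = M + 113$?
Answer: $\sqrt{391} \approx 19.774$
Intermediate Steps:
$F{\left(M \right)} = - \frac{105}{4} - \frac{M}{4}$ ($F{\left(M \right)} = 2 - \frac{M + 113}{4} = 2 - \frac{113 + M}{4} = 2 - \left(\frac{113}{4} + \frac{M}{4}\right) = - \frac{105}{4} - \frac{M}{4}$)
$k{\left(s,X \right)} = 2 s$
$\sqrt{F{\left(131 \right)} + k{\left(225,120 \right)}} = \sqrt{\left(- \frac{105}{4} - \frac{131}{4}\right) + 2 \cdot 225} = \sqrt{\left(- \frac{105}{4} - \frac{131}{4}\right) + 450} = \sqrt{-59 + 450} = \sqrt{391}$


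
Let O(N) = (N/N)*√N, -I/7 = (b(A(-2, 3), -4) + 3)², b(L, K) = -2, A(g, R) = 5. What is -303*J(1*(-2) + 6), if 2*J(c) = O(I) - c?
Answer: 606 - 303*I*√7/2 ≈ 606.0 - 400.83*I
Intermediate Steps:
I = -7 (I = -7*(-2 + 3)² = -7*1² = -7*1 = -7)
O(N) = √N (O(N) = 1*√N = √N)
J(c) = -c/2 + I*√7/2 (J(c) = (√(-7) - c)/2 = (I*√7 - c)/2 = (-c + I*√7)/2 = -c/2 + I*√7/2)
-303*J(1*(-2) + 6) = -303*(-(1*(-2) + 6)/2 + I*√7/2) = -303*(-(-2 + 6)/2 + I*√7/2) = -303*(-½*4 + I*√7/2) = -303*(-2 + I*√7/2) = 606 - 303*I*√7/2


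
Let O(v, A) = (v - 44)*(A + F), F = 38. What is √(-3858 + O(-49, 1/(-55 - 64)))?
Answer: I*√104667045/119 ≈ 85.972*I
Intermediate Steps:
O(v, A) = (-44 + v)*(38 + A) (O(v, A) = (v - 44)*(A + 38) = (-44 + v)*(38 + A))
√(-3858 + O(-49, 1/(-55 - 64))) = √(-3858 + (-1672 - 44/(-55 - 64) + 38*(-49) - 49/(-55 - 64))) = √(-3858 + (-1672 - 44/(-119) - 1862 - 49/(-119))) = √(-3858 + (-1672 - 44*(-1/119) - 1862 - 1/119*(-49))) = √(-3858 + (-1672 + 44/119 - 1862 + 7/17)) = √(-3858 - 420453/119) = √(-879555/119) = I*√104667045/119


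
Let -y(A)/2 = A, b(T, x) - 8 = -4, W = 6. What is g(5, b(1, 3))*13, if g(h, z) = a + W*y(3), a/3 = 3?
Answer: -351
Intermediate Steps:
a = 9 (a = 3*3 = 9)
b(T, x) = 4 (b(T, x) = 8 - 4 = 4)
y(A) = -2*A
g(h, z) = -27 (g(h, z) = 9 + 6*(-2*3) = 9 + 6*(-6) = 9 - 36 = -27)
g(5, b(1, 3))*13 = -27*13 = -351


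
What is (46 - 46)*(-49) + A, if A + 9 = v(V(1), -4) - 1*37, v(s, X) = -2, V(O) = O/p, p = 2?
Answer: -48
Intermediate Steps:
V(O) = O/2
A = -48 (A = -9 + (-2 - 1*37) = -9 + (-2 - 37) = -9 - 39 = -48)
(46 - 46)*(-49) + A = (46 - 46)*(-49) - 48 = 0*(-49) - 48 = 0 - 48 = -48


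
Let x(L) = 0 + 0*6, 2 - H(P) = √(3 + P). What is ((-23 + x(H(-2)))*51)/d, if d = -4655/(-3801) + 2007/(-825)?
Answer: 175158225/180392 ≈ 970.99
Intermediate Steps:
H(P) = 2 - √(3 + P)
x(L) = 0 (x(L) = 0 + 0 = 0)
d = -180392/149325 (d = -4655*(-1/3801) + 2007*(-1/825) = 665/543 - 669/275 = -180392/149325 ≈ -1.2080)
((-23 + x(H(-2)))*51)/d = ((-23 + 0)*51)/(-180392/149325) = -23*51*(-149325/180392) = -1173*(-149325/180392) = 175158225/180392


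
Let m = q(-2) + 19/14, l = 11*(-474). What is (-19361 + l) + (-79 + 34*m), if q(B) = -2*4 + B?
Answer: -174635/7 ≈ -24948.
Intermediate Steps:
q(B) = -8 + B
l = -5214
m = -121/14 (m = (-8 - 2) + 19/14 = -10 + 19*(1/14) = -10 + 19/14 = -121/14 ≈ -8.6429)
(-19361 + l) + (-79 + 34*m) = (-19361 - 5214) + (-79 + 34*(-121/14)) = -24575 + (-79 - 2057/7) = -24575 - 2610/7 = -174635/7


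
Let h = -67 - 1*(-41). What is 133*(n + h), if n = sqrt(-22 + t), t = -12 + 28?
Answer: -3458 + 133*I*sqrt(6) ≈ -3458.0 + 325.78*I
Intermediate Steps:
t = 16
h = -26 (h = -67 + 41 = -26)
n = I*sqrt(6) (n = sqrt(-22 + 16) = sqrt(-6) = I*sqrt(6) ≈ 2.4495*I)
133*(n + h) = 133*(I*sqrt(6) - 26) = 133*(-26 + I*sqrt(6)) = -3458 + 133*I*sqrt(6)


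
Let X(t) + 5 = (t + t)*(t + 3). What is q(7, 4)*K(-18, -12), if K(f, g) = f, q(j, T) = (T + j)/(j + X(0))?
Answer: -99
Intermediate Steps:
X(t) = -5 + 2*t*(3 + t) (X(t) = -5 + (t + t)*(t + 3) = -5 + (2*t)*(3 + t) = -5 + 2*t*(3 + t))
q(j, T) = (T + j)/(-5 + j) (q(j, T) = (T + j)/(j + (-5 + 2*0² + 6*0)) = (T + j)/(j + (-5 + 2*0 + 0)) = (T + j)/(j + (-5 + 0 + 0)) = (T + j)/(j - 5) = (T + j)/(-5 + j))
q(7, 4)*K(-18, -12) = ((4 + 7)/(-5 + 7))*(-18) = (11/2)*(-18) = -99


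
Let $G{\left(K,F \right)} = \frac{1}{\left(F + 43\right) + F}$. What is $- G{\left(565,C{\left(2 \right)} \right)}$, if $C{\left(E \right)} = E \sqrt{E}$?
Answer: $- \frac{43}{1817} + \frac{4 \sqrt{2}}{1817} \approx -0.020552$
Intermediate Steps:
$C{\left(E \right)} = E^{\frac{3}{2}}$
$G{\left(K,F \right)} = \frac{1}{43 + 2 F}$ ($G{\left(K,F \right)} = \frac{1}{\left(43 + F\right) + F} = \frac{1}{43 + 2 F}$)
$- G{\left(565,C{\left(2 \right)} \right)} = - \frac{1}{43 + 2 \cdot 2^{\frac{3}{2}}} = - \frac{1}{43 + 2 \cdot 2 \sqrt{2}} = - \frac{1}{43 + 4 \sqrt{2}}$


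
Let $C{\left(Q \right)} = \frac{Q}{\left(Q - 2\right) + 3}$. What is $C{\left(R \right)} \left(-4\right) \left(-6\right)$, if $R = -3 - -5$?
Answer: $16$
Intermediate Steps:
$R = 2$ ($R = -3 + 5 = 2$)
$C{\left(Q \right)} = \frac{Q}{1 + Q}$ ($C{\left(Q \right)} = \frac{Q}{\left(-2 + Q\right) + 3} = \frac{Q}{1 + Q}$)
$C{\left(R \right)} \left(-4\right) \left(-6\right) = \frac{2}{1 + 2} \left(-4\right) \left(-6\right) = \frac{2}{3} \left(-4\right) \left(-6\right) = \left(- \frac{8}{3}\right) \left(-6\right) = 16$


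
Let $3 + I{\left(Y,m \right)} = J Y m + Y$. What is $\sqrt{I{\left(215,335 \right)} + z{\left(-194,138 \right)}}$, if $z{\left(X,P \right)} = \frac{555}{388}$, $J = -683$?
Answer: $\frac{3 i \sqrt{205713615337}}{194} \approx 7013.8 i$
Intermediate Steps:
$z{\left(X,P \right)} = \frac{555}{388}$ ($z{\left(X,P \right)} = 555 \cdot \frac{1}{388} = \frac{555}{388}$)
$I{\left(Y,m \right)} = -3 + Y - 683 Y m$ ($I{\left(Y,m \right)} = -3 + \left(- 683 Y m + Y\right) = -3 - \left(- Y + 683 Y m\right) = -3 + Y - 683 Y m$)
$\sqrt{I{\left(215,335 \right)} + z{\left(-194,138 \right)}} = \sqrt{\left(-3 + 215 - 146845 \cdot 335\right) + \frac{555}{388}} = \sqrt{\left(-3 + 215 - 49193075\right) + \frac{555}{388}} = \sqrt{-49192863 + \frac{555}{388}} = \sqrt{- \frac{19086830289}{388}} = \frac{3 i \sqrt{205713615337}}{194}$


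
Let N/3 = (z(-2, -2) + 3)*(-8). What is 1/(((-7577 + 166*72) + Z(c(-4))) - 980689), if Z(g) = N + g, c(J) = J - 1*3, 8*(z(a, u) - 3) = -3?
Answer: -1/976456 ≈ -1.0241e-6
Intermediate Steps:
z(a, u) = 21/8 (z(a, u) = 3 + (⅛)*(-3) = 3 - 3/8 = 21/8)
c(J) = -3 + J (c(J) = J - 3 = -3 + J)
N = -135 (N = 3*((21/8 + 3)*(-8)) = 3*((45/8)*(-8)) = 3*(-45) = -135)
Z(g) = -135 + g
1/(((-7577 + 166*72) + Z(c(-4))) - 980689) = 1/(((-7577 + 166*72) + (-135 + (-3 - 4))) - 980689) = 1/(((-7577 + 11952) + (-135 - 7)) - 980689) = 1/((4375 - 142) - 980689) = 1/(4233 - 980689) = 1/(-976456) = -1/976456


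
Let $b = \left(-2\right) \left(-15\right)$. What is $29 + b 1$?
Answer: $59$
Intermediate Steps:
$b = 30$
$29 + b 1 = 29 + 30 \cdot 1 = 29 + 30 = 59$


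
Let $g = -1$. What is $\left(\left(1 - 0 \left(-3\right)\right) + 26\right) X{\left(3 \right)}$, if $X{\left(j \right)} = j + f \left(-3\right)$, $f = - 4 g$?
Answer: $-243$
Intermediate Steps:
$f = 4$ ($f = \left(-4\right) \left(-1\right) = 4$)
$X{\left(j \right)} = -12 + j$ ($X{\left(j \right)} = j + 4 \left(-3\right) = j - 12 = -12 + j$)
$\left(\left(1 - 0 \left(-3\right)\right) + 26\right) X{\left(3 \right)} = \left(\left(1 - 0 \left(-3\right)\right) + 26\right) \left(-12 + 3\right) = \left(\left(1 - 0\right) + 26\right) \left(-9\right) = \left(\left(1 + 0\right) + 26\right) \left(-9\right) = \left(1 + 26\right) \left(-9\right) = 27 \left(-9\right) = -243$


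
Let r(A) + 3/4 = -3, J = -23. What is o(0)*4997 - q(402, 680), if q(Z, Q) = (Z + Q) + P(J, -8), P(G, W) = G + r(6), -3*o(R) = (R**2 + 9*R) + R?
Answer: -4221/4 ≈ -1055.3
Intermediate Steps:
r(A) = -15/4 (r(A) = -3/4 - 3 = -15/4)
o(R) = -10*R/3 - R**2/3 (o(R) = -((R**2 + 9*R) + R)/3 = -(R**2 + 10*R)/3 = -10*R/3 - R**2/3)
P(G, W) = -15/4 + G (P(G, W) = G - 15/4 = -15/4 + G)
q(Z, Q) = -107/4 + Q + Z (q(Z, Q) = (Z + Q) + (-15/4 - 23) = (Q + Z) - 107/4 = -107/4 + Q + Z)
o(0)*4997 - q(402, 680) = -1/3*0*(10 + 0)*4997 - (-107/4 + 680 + 402) = -1/3*0*10*4997 - 1*4221/4 = 0*4997 - 4221/4 = 0 - 4221/4 = -4221/4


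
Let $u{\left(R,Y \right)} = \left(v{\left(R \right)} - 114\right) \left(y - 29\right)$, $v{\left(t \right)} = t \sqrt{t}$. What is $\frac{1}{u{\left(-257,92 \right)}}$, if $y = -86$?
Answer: $\frac{114}{1953572735} - \frac{257 i \sqrt{257}}{1953572735} \approx 5.8355 \cdot 10^{-8} - 2.109 \cdot 10^{-6} i$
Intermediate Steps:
$v{\left(t \right)} = t^{\frac{3}{2}}$
$u{\left(R,Y \right)} = 13110 - 115 R^{\frac{3}{2}}$ ($u{\left(R,Y \right)} = \left(R^{\frac{3}{2}} - 114\right) \left(-86 - 29\right) = \left(-114 + R^{\frac{3}{2}}\right) \left(-115\right) = 13110 - 115 R^{\frac{3}{2}}$)
$\frac{1}{u{\left(-257,92 \right)}} = \frac{1}{13110 - 115 \left(-257\right)^{\frac{3}{2}}} = \frac{1}{13110 - 115 \left(- 257 i \sqrt{257}\right)} = \frac{1}{13110 + 29555 i \sqrt{257}}$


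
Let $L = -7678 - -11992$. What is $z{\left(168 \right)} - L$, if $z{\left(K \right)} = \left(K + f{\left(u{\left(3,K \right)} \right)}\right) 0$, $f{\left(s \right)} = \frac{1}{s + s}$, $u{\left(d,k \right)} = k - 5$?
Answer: $-4314$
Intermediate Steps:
$u{\left(d,k \right)} = -5 + k$
$f{\left(s \right)} = \frac{1}{2 s}$
$L = 4314$ ($L = -7678 + 11992 = 4314$)
$z{\left(K \right)} = 0$ ($z{\left(K \right)} = \left(K + \frac{1}{2 \left(-5 + K\right)}\right) 0 = 0$)
$z{\left(168 \right)} - L = 0 - 4314 = -4314$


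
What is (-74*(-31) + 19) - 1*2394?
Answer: -81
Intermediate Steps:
(-74*(-31) + 19) - 1*2394 = (2294 + 19) - 2394 = 2313 - 2394 = -81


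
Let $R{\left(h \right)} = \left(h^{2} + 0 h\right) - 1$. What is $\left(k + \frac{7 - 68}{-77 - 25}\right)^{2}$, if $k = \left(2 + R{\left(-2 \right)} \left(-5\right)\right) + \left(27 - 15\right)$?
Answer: $\frac{1681}{10404} \approx 0.16157$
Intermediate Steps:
$R{\left(h \right)} = -1 + h^{2}$ ($R{\left(h \right)} = \left(h^{2} + 0\right) - 1 = h^{2} - 1 = -1 + h^{2}$)
$k = -1$ ($k = \left(2 + \left(-1 + \left(-2\right)^{2}\right) \left(-5\right)\right) + \left(27 - 15\right) = \left(2 + \left(-1 + 4\right) \left(-5\right)\right) + 12 = \left(2 + 3 \left(-5\right)\right) + 12 = \left(2 - 15\right) + 12 = -13 + 12 = -1$)
$\left(k + \frac{7 - 68}{-77 - 25}\right)^{2} = \left(-1 + \frac{7 - 68}{-77 - 25}\right)^{2} = \left(-1 - \frac{61}{-102}\right)^{2} = \left(-1 - - \frac{61}{102}\right)^{2} = \left(-1 + \frac{61}{102}\right)^{2} = \left(- \frac{41}{102}\right)^{2} = \frac{1681}{10404}$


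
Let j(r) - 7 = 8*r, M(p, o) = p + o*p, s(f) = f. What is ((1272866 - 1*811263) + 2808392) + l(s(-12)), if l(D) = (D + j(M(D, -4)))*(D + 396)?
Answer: 3378667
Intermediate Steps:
j(r) = 7 + 8*r
l(D) = (7 - 23*D)*(396 + D) (l(D) = (D + (7 + 8*(D*(1 - 4))))*(D + 396) = (D + (7 + 8*(D*(-3))))*(396 + D) = (D + (7 + 8*(-3*D)))*(396 + D) = (D + (7 - 24*D))*(396 + D) = (7 - 23*D)*(396 + D))
((1272866 - 1*811263) + 2808392) + l(s(-12)) = ((1272866 - 1*811263) + 2808392) + (2772 - 9101*(-12) - 23*(-12)²) = ((1272866 - 811263) + 2808392) + (2772 + 109212 - 23*144) = (461603 + 2808392) + (2772 + 109212 - 3312) = 3269995 + 108672 = 3378667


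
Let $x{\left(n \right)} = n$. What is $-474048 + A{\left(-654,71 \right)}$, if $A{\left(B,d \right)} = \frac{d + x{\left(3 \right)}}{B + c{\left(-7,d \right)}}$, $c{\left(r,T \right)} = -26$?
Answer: $- \frac{161176357}{340} \approx -4.7405 \cdot 10^{5}$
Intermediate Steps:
$A{\left(B,d \right)} = \frac{3 + d}{-26 + B}$ ($A{\left(B,d \right)} = \frac{d + 3}{B - 26} = \frac{3 + d}{-26 + B}$)
$-474048 + A{\left(-654,71 \right)} = -474048 + \frac{3 + 71}{-26 - 654} = -474048 + \frac{1}{-680} \cdot 74 = -474048 - \frac{37}{340} = - \frac{161176357}{340}$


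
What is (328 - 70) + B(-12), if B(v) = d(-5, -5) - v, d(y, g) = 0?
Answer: 270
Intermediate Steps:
B(v) = -v (B(v) = 0 - v = -v)
(328 - 70) + B(-12) = (328 - 70) - 1*(-12) = 258 + 12 = 270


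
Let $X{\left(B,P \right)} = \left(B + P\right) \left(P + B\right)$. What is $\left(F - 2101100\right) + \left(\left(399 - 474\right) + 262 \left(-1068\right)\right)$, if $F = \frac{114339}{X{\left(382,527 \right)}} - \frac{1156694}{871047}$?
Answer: $- \frac{7052142071408326}{2961850149} \approx -2.381 \cdot 10^{6}$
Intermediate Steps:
$X{\left(B,P \right)} = \left(B + P\right)^{2}$ ($X{\left(B,P \right)} = \left(B + P\right) \left(B + P\right) = \left(B + P\right)^{2}$)
$F = - \frac{3523290667}{2961850149}$ ($F = \frac{114339}{\left(382 + 527\right)^{2}} - \frac{1156694}{871047} = \frac{114339}{909^{2}} - \frac{1156694}{871047} = \frac{114339}{826281} - \frac{1156694}{871047} = 114339 \cdot \frac{1}{826281} - \frac{1156694}{871047} = \frac{38113}{275427} - \frac{1156694}{871047} = - \frac{3523290667}{2961850149} \approx -1.1896$)
$\left(F - 2101100\right) + \left(\left(399 - 474\right) + 262 \left(-1068\right)\right) = \left(- \frac{3523290667}{2961850149} - 2101100\right) + \left(\left(399 - 474\right) + 262 \left(-1068\right)\right) = - \frac{6223146871354567}{2961850149} - 279891 = - \frac{7052142071408326}{2961850149}$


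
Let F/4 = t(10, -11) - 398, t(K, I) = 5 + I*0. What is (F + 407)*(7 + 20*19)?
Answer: -450855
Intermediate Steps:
t(K, I) = 5 (t(K, I) = 5 + 0 = 5)
F = -1572 (F = 4*(5 - 398) = 4*(-393) = -1572)
(F + 407)*(7 + 20*19) = (-1572 + 407)*(7 + 20*19) = -1165*(7 + 380) = -1165*387 = -450855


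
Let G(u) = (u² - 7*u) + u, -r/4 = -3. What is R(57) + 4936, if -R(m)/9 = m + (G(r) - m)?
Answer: 4288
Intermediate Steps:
r = 12 (r = -4*(-3) = 12)
G(u) = u² - 6*u
R(m) = -648 (R(m) = -9*(m + (12*(-6 + 12) - m)) = -9*(m + (12*6 - m)) = -9*(m + (72 - m)) = -9*72 = -648)
R(57) + 4936 = -648 + 4936 = 4288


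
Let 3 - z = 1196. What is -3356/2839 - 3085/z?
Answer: 4754607/3386927 ≈ 1.4038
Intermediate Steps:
z = -1193 (z = 3 - 1*1196 = 3 - 1196 = -1193)
-3356/2839 - 3085/z = -3356/2839 - 3085/(-1193) = -3356*1/2839 - 3085*(-1/1193) = -3356/2839 + 3085/1193 = 4754607/3386927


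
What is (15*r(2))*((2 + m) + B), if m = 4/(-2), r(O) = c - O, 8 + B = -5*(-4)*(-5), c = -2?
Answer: 6480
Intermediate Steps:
B = -108 (B = -8 - 5*(-4)*(-5) = -8 + 20*(-5) = -8 - 100 = -108)
r(O) = -2 - O
m = -2 (m = 4*(-½) = -2)
(15*r(2))*((2 + m) + B) = (15*(-2 - 1*2))*((2 - 2) - 108) = (15*(-2 - 2))*(0 - 108) = (15*(-4))*(-108) = -60*(-108) = 6480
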